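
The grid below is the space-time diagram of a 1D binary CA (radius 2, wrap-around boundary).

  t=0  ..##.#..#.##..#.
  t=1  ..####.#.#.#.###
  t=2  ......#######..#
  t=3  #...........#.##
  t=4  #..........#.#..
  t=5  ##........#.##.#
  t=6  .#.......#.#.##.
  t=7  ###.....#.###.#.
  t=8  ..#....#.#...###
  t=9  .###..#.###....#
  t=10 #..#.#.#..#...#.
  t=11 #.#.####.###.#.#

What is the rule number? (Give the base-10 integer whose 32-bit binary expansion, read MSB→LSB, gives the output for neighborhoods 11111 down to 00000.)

473185620

  nb #####: next=.  (t=2,i=8, bit31=0)
  nb ####.: next=.  (t=1,i=4, bit30=0)
  nb ###.#: next=.  (t=1,i=5, bit29=0)
  nb ###..: next=#  (t=1,i=15, bit28=1)
  nb ##.##: next=#  (t=5,i=14, bit27=1)
  nb ##.#.: next=#  (t=0,i=4, bit26=1)
  nb ##..#: next=.  (t=0,i=12, bit25=0)
  nb ##...: next=.  (t=3,i=1, bit24=0)
  nb #.###: next=.  (t=1,i=13, bit23=0)
  nb #.##.: next=.  (t=0,i=10, bit22=0)
  nb #.#.#: next=#  (t=1,i=7, bit21=1)
  nb #.#..: next=#  (t=0,i=5, bit20=1)
  nb #..##: next=.  (t=1,i=1, bit19=0)
  nb #..#.: next=#  (t=0,i=7, bit18=1)
  nb #...#: next=.  (t=0,i=0, bit17=0)
  nb #....: next=.  (t=2,i=1, bit16=0)
  nb .####: next=.  (t=1,i=3, bit15=0)
  nb .###.: next=.  (t=1,i=14, bit14=0)
  nb .##.#: next=#  (t=0,i=3, bit13=1)
  nb .##..: next=#  (t=0,i=11, bit12=1)
  nb .#.##: next=#  (t=0,i=9, bit11=1)
  nb .#.#.: next=#  (t=1,i=8, bit10=1)
  nb .#..#: next=.  (t=0,i=6, bit9=0)
  nb .#...: next=#  (t=0,i=15, bit8=1)
  nb ..###: next=.  (t=1,i=2, bit7=0)
  nb ..##.: next=#  (t=0,i=2, bit6=1)
  nb ..#.#: next=.  (t=0,i=8, bit5=0)
  nb ..#..: next=#  (t=0,i=14, bit4=1)
  nb ...##: next=.  (t=0,i=1, bit3=0)
  nb ...#.: next=#  (t=3,i=11, bit2=1)
  nb ....#: next=.  (t=2,i=4, bit1=0)
  nb .....: next=.  (t=2,i=2, bit0=0)
  bits 00011100001101000011110101010100 = 473185620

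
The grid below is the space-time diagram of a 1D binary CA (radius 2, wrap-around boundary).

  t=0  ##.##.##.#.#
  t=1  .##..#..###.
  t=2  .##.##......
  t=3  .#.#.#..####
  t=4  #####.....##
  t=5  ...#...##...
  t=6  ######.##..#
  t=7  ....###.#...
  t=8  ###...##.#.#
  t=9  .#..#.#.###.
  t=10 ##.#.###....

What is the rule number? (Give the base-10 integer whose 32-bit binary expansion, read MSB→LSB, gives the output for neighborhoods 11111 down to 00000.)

  nb #####: next=.  (t=4,i=0, bit31=0)
  nb ####.: next=#  (t=3,i=10, bit30=1)
  nb ###.#: next=#  (t=0,i=1, bit29=1)
  nb ###..: next=.  (t=1,i=10, bit28=0)
  nb ##.##: next=#  (t=0,i=2, bit27=1)
  nb ##.#.: next=#  (t=0,i=8, bit26=1)
  nb ##..#: next=.  (t=1,i=3, bit25=0)
  nb ##...: next=.  (t=2,i=6, bit24=0)
  nb #.###: next=.  (t=0,i=11, bit23=0)
  nb #.##.: next=.  (t=0,i=3, bit22=0)
  nb #.#.#: next=#  (t=0,i=9, bit21=1)
  nb #.#..: next=.  (t=3,i=5, bit20=0)
  nb #..##: next=.  (t=1,i=0, bit19=0)
  nb #..#.: next=#  (t=1,i=4, bit18=1)
  nb #...#: next=#  (t=5,i=5, bit17=1)
  nb #....: next=.  (t=2,i=7, bit16=0)
  nb .####: next=.  (t=3,i=9, bit15=0)
  nb .###.: next=.  (t=0,i=0, bit14=0)
  nb .##.#: next=.  (t=0,i=4, bit13=0)
  nb .##..: next=#  (t=1,i=2, bit12=1)
  nb .#.##: next=#  (t=0,i=10, bit11=1)
  nb .#.#.: next=#  (t=3,i=2, bit10=1)
  nb .#..#: next=.  (t=1,i=6, bit9=0)
  nb .#...: next=#  (t=5,i=4, bit8=1)
  nb ..###: next=.  (t=1,i=8, bit7=0)
  nb ..##.: next=#  (t=1,i=1, bit6=1)
  nb ..#.#: next=.  (t=9,i=4, bit5=0)
  nb ..#..: next=#  (t=1,i=5, bit4=1)
  nb ...##: next=.  (t=2,i=0, bit3=0)
  nb ...#.: next=#  (t=5,i=2, bit2=1)
  nb ....#: next=#  (t=2,i=11, bit1=1)
  nb .....: next=#  (t=2,i=8, bit0=1)
  bits 01101100001001100001110101010111 = 1814437207

1814437207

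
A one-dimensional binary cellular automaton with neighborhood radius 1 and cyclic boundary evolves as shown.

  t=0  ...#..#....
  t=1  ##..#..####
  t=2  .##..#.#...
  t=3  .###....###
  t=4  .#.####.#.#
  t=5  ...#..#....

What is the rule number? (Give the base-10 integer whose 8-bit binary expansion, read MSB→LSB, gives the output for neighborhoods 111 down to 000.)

  ### -> .   bit 7 = 0  t=1,i=0
  ##. -> #   bit 6 = 1  t=1,i=1
  #.# -> .   bit 5 = 0  t=2,i=6
  #.. -> #   bit 4 = 1  t=0,i=4
  .## -> #   bit 3 = 1  t=1,i=7
  .#. -> .   bit 2 = 0  t=0,i=3
  ..# -> .   bit 1 = 0  t=0,i=2
  ... -> #   bit 0 = 1  t=0,i=0
  bits 01011001 = 89

89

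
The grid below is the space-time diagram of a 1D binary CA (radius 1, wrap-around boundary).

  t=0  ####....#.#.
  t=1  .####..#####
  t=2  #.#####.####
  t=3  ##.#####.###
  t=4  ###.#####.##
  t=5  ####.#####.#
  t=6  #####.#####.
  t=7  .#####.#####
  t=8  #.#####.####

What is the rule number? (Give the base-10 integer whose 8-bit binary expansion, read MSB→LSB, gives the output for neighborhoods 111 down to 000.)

  nb ###: next=#  (t=0,i=1, bit7=1)
  nb ##.: next=#  (t=0,i=3, bit6=1)
  nb #.#: next=#  (t=0,i=9, bit5=1)
  nb #..: next=#  (t=0,i=4, bit4=1)
  nb .##: next=.  (t=0,i=0, bit3=0)
  nb .#.: next=#  (t=0,i=8, bit2=1)
  nb ..#: next=#  (t=0,i=7, bit1=1)
  nb ...: next=.  (t=0,i=5, bit0=0)
  bits 11110110 = 246

246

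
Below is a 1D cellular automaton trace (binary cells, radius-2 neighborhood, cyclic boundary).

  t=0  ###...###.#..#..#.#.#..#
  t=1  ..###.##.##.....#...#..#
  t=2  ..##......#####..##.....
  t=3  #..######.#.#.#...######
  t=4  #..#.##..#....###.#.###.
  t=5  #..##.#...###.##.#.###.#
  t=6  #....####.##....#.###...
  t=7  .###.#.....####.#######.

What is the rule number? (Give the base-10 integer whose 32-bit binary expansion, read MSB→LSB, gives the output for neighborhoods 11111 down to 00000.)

2509461923

  nb #####: next=#  (t=2,i=12, bit31=1)
  nb ####.: next=.  (t=0,i=1, bit30=0)
  nb ###.#: next=.  (t=0,i=8, bit29=0)
  nb ###..: next=#  (t=0,i=2, bit28=1)
  nb ##.##: next=.  (t=1,i=5, bit27=0)
  nb ##.#.: next=#  (t=0,i=9, bit26=1)
  nb ##..#: next=.  (t=2,i=15, bit25=0)
  nb ##...: next=#  (t=0,i=3, bit24=1)
  nb #.###: next=#  (t=4,i=20, bit23=1)
  nb #.##.: next=.  (t=1,i=6, bit22=0)
  nb #.#.#: next=.  (t=0,i=18, bit21=0)
  nb #.#..: next=#  (t=0,i=10, bit20=1)
  nb #..##: next=.  (t=0,i=22, bit19=0)
  nb #..#.: next=.  (t=0,i=12, bit18=0)
  nb #...#: next=#  (t=0,i=4, bit17=1)
  nb #....: next=#  (t=1,i=12, bit16=1)
  nb .####: next=.  (t=0,i=0, bit15=0)
  nb .###.: next=#  (t=0,i=7, bit14=1)
  nb .##.#: next=.  (t=1,i=7, bit13=0)
  nb .##..: next=#  (t=1,i=10, bit12=1)
  nb .#.##: next=#  (t=4,i=4, bit11=1)
  nb .#.#.: next=.  (t=0,i=17, bit10=0)
  nb .#..#: next=.  (t=0,i=11, bit9=0)
  nb .#...: next=#  (t=1,i=17, bit8=1)
  nb ..###: next=#  (t=0,i=6, bit7=1)
  nb ..##.: next=.  (t=2,i=2, bit6=0)
  nb ..#.#: next=#  (t=0,i=16, bit5=1)
  nb ..#..: next=.  (t=0,i=13, bit4=0)
  nb ...##: next=.  (t=0,i=5, bit3=0)
  nb ...#.: next=.  (t=1,i=15, bit2=0)
  nb ....#: next=#  (t=1,i=14, bit1=1)
  nb .....: next=#  (t=1,i=13, bit0=1)
  bits 10010101100100110101100110100011 = 2509461923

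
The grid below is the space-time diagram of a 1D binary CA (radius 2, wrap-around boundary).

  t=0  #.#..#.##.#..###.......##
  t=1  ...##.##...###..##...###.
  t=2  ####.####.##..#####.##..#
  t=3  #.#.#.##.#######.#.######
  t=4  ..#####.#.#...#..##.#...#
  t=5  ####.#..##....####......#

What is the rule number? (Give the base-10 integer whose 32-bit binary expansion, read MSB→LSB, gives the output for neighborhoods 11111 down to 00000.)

  [31] ##### => .  t=2,i=1
  [30] ####. => #  t=2,i=2
  [29] ###.# => .  t=0,i=0
  [28] ###.. => .  t=0,i=15
  [27] ##.## => #  t=1,i=5
  [26] ##.#. => .  t=0,i=1
  [25] ##..# => #  t=1,i=14
  [24] ##... => #  t=0,i=16
  [23] #.### => .  t=2,i=5
  [22] #.##. => #  t=0,i=7
  [21] #.#.# => #  t=3,i=2
  [20] #.#.. => .  t=0,i=2
  [19] #..## => #  t=0,i=12
  [18] #..#. => #  t=0,i=4
  [17] #...# => .  t=1,i=9
  [16] #.... => #  t=0,i=17
  [15] .#### => #  t=2,i=0
  [14] .###. => .  t=0,i=14
  [13] .##.# => .  t=0,i=8
  [12] .##.. => #  t=1,i=7
  [11] .#.## => #  t=0,i=6
  [10] .#.#. => #  t=3,i=3
  [9] .#..# => #  t=0,i=3
  [8] .#... => .  t=4,i=11
  [7] ..### => #  t=0,i=13
  [6] ..##. => #  t=1,i=3
  [5] ..#.# => .  t=0,i=5
  [4] ..#.. => #  t=4,i=14
  [3] ...## => #  t=0,i=22
  [2] ...#. => .  t=4,i=13
  [1] ....# => #  t=0,i=21
  [0] ..... => .  t=0,i=18
  bits 01001011011011011001111011011010 = 1265475290

1265475290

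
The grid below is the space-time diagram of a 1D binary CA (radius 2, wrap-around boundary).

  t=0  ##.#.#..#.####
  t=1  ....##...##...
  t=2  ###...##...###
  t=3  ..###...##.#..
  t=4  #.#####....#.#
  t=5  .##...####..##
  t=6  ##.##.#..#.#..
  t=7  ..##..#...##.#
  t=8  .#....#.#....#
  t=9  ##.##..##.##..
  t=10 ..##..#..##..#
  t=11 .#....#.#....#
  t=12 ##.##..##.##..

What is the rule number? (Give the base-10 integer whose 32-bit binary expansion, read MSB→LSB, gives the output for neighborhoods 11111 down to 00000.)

433802387

  ##### -> .   bit 31 = 0  t=0,i=12
  ####. -> .   bit 30 = 0  t=0,i=0
  ###.# -> .   bit 29 = 0  t=0,i=1
  ###.. -> #   bit 28 = 1  t=2,i=2
  ##.## -> #   bit 27 = 1  t=4,i=1
  ##.#. -> .   bit 26 = 0  t=0,i=2
  ##..# -> .   bit 25 = 0  t=5,i=10
  ##... -> #   bit 24 = 1  t=1,i=6
  #.### -> #   bit 23 = 1  t=0,i=10
  #.##. -> #   bit 22 = 1  t=4,i=13
  #.#.# -> .   bit 21 = 0  t=0,i=3
  #.#.. -> #   bit 20 = 1  t=0,i=5
  #..## -> #   bit 19 = 1  t=5,i=11
  #..#. -> .   bit 18 = 0  t=0,i=7
  #...# -> #   bit 17 = 1  t=1,i=7
  #.... -> #   bit 16 = 1  t=1,i=12
  .#### -> .   bit 15 = 0  t=0,i=11
  .###. -> #   bit 14 = 1  t=3,i=3
  .##.# -> .   bit 13 = 0  t=3,i=9
  .##.. -> .   bit 12 = 0  t=1,i=5
  .#.## -> #   bit 11 = 1  t=0,i=9
  .#.#. -> #   bit 10 = 1  t=0,i=4
  .#..# -> .   bit 9 = 0  t=0,i=6
  .#... -> .   bit 8 = 0  t=3,i=12
  ..### -> #   bit 7 = 1  t=2,i=11
  ..##. -> .   bit 6 = 0  t=1,i=4
  ..#.# -> .   bit 5 = 0  t=0,i=8
  ..#.. -> #   bit 4 = 1  t=7,i=6
  ...## -> .   bit 3 = 0  t=1,i=3
  ...#. -> .   bit 2 = 0  t=4,i=10
  ....# -> #   bit 1 = 1  t=1,i=2
  ..... -> #   bit 0 = 1  t=1,i=0
  bits 00011001110110110100110010010011 = 433802387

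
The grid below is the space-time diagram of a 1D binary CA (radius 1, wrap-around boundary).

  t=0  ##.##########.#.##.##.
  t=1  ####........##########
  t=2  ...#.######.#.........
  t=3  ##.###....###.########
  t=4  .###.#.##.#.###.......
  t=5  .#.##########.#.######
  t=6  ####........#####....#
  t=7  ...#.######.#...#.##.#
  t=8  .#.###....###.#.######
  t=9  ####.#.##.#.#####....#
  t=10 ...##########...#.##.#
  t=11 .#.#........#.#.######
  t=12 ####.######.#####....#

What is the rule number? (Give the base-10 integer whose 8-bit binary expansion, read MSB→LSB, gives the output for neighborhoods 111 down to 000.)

109

  ###|.  b7=0 t=0,i=4
  ##.|#  b6=1 t=0,i=1
  #.#|#  b5=1 t=0,i=2
  #..|.  b4=0 t=1,i=4
  .##|#  b3=1 t=0,i=0
  .#.|#  b2=1 t=0,i=14
  ..#|.  b1=0 t=1,i=11
  ...|#  b0=1 t=1,i=5
  bits 01101101 = 109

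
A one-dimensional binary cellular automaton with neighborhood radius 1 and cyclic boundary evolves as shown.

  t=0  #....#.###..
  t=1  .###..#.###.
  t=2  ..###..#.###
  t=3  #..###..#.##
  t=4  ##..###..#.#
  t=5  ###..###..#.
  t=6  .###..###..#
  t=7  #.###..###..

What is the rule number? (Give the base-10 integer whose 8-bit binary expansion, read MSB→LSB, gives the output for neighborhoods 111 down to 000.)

241

  ### -> #   bit 7 = 1  t=0,i=8
  ##. -> #   bit 6 = 1  t=0,i=9
  #.# -> #   bit 5 = 1  t=0,i=6
  #.. -> #   bit 4 = 1  t=0,i=1
  .## -> .   bit 3 = 0  t=0,i=7
  .#. -> .   bit 2 = 0  t=0,i=0
  ..# -> .   bit 1 = 0  t=0,i=4
  ... -> #   bit 0 = 1  t=0,i=2
  bits 11110001 = 241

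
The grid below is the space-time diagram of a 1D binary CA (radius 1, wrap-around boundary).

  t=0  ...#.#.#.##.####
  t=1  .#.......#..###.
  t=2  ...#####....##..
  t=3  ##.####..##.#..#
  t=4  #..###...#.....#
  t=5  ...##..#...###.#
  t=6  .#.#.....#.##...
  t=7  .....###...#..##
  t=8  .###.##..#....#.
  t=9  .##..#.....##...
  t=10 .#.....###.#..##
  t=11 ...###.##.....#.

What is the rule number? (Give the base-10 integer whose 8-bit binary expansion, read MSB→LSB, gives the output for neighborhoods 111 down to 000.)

137

  [7] ### => #  t=0,i=13
  [6] ##. => .  t=0,i=10
  [5] #.# => .  t=0,i=4
  [4] #.. => .  t=0,i=0
  [3] .## => #  t=0,i=9
  [2] .#. => .  t=0,i=3
  [1] ..# => .  t=0,i=2
  [0] ... => #  t=0,i=1
  bits 10001001 = 137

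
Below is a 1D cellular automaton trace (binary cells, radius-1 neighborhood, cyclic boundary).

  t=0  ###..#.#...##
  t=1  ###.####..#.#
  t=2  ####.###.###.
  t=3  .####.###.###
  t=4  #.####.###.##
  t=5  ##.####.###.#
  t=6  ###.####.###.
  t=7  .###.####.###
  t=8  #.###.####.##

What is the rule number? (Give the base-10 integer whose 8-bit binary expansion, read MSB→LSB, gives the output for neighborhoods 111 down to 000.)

  [7] ### => #  t=0,i=0
  [6] ##. => #  t=0,i=2
  [5] #.# => #  t=0,i=6
  [4] #.. => .  t=0,i=3
  [3] .## => .  t=0,i=11
  [2] .#. => #  t=0,i=5
  [1] ..# => #  t=0,i=4
  [0] ... => .  t=0,i=9
  bits 11100110 = 230

230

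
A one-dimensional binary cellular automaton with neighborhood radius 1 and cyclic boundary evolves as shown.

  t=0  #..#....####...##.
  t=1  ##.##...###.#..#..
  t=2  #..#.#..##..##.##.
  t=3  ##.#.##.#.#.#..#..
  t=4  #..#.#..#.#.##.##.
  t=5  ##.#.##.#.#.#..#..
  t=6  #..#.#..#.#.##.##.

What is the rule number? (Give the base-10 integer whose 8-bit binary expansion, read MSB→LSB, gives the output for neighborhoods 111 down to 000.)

156

  ### -> #   bit 7 = 1  t=0,i=9
  ##. -> .   bit 6 = 0  t=0,i=11
  #.# -> .   bit 5 = 0  t=0,i=17
  #.. -> #   bit 4 = 1  t=0,i=1
  .## -> #   bit 3 = 1  t=0,i=8
  .#. -> #   bit 2 = 1  t=0,i=0
  ..# -> .   bit 1 = 0  t=0,i=2
  ... -> .   bit 0 = 0  t=0,i=5
  bits 10011100 = 156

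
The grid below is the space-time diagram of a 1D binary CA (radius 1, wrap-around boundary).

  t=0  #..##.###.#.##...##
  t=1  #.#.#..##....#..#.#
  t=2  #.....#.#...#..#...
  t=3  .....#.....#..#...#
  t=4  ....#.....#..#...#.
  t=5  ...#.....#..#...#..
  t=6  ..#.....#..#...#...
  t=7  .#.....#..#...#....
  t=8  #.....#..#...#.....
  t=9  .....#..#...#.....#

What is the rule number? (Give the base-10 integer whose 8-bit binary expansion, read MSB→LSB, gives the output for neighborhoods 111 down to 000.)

194

  [7] ### => #  t=0,i=7
  [6] ##. => #  t=0,i=0
  [5] #.# => .  t=0,i=5
  [4] #.. => .  t=0,i=1
  [3] .## => .  t=0,i=3
  [2] .#. => .  t=0,i=10
  [1] ..# => #  t=0,i=2
  [0] ... => .  t=0,i=15
  bits 11000010 = 194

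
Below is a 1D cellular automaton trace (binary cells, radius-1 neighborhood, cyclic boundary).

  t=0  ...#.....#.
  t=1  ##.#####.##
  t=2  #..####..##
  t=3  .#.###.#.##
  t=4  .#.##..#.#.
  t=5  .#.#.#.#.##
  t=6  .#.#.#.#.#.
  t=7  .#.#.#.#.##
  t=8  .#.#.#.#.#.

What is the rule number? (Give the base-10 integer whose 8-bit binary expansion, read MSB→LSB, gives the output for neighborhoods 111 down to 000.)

157

  ###|#  b7=1 t=1,i=0
  ##.|.  b6=0 t=1,i=1
  #.#|.  b5=0 t=1,i=2
  #..|#  b4=1 t=0,i=4
  .##|#  b3=1 t=1,i=3
  .#.|#  b2=1 t=0,i=3
  ..#|.  b1=0 t=0,i=2
  ...|#  b0=1 t=0,i=0
  bits 10011101 = 157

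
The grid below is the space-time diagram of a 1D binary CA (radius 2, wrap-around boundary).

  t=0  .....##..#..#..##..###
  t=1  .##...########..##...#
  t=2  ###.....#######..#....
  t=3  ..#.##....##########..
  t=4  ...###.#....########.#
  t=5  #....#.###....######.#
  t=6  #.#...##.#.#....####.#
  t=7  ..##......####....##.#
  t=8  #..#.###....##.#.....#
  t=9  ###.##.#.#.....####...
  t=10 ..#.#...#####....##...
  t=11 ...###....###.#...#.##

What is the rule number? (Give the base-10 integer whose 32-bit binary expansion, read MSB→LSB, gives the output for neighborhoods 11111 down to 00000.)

  #####|#  b31=1 t=1,i=8
  ####.|#  b30=1 t=1,i=12
  ###.#|#  b29=1 t=4,i=5
  ###..|#  b28=1 t=0,i=21
  ##.##|.  b27=0 t=5,i=20
  ##.#.|.  b26=0 t=4,i=6
  ##..#|#  b25=1 t=0,i=7
  ##...|.  b24=0 t=0,i=0
  #.###|#  b23=1 t=5,i=7
  #.##.|#  b22=1 t=1,i=1
  #.#.#|.  b21=0 t=6,i=9
  #.#..|#  b20=1 t=4,i=7
  #..##|.  b19=0 t=0,i=14
  #..#.|#  b18=1 t=0,i=8
  #...#|.  b17=0 t=1,i=4
  #....|#  b16=1 t=0,i=1
  .####|.  b15=0 t=1,i=7
  .###.|.  b14=0 t=0,i=20
  .##.#|.  b13=0 t=6,i=0
  .##..|#  b12=1 t=0,i=6
  .#.##|#  b11=1 t=1,i=0
  .#.#.|#  b10=1 t=6,i=10
  .#..#|#  b9=1 t=0,i=10
  .#...|#  b8=1 t=2,i=18
  ..###|.  b7=0 t=0,i=19
  ..##.|.  b6=0 t=0,i=5
  ..#.#|.  b5=0 t=1,i=21
  ..#..|#  b4=1 t=0,i=9
  ...##|.  b3=0 t=0,i=4
  ...#.|.  b2=0 t=1,i=20
  ....#|.  b1=0 t=0,i=3
  .....|#  b0=1 t=0,i=2
  bits 11110010110101010001111100010001 = 4074053393

4074053393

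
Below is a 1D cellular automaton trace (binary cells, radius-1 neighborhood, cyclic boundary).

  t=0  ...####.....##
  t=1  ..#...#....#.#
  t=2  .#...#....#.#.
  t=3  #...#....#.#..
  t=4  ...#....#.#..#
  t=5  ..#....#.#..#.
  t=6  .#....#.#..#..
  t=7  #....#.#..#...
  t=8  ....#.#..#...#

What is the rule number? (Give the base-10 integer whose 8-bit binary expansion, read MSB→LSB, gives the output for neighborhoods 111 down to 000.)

98

  [7] ### => .  t=0,i=4
  [6] ##. => #  t=0,i=6
  [5] #.# => #  t=1,i=12
  [4] #.. => .  t=0,i=0
  [3] .## => .  t=0,i=3
  [2] .#. => .  t=1,i=2
  [1] ..# => #  t=0,i=2
  [0] ... => .  t=0,i=1
  bits 01100010 = 98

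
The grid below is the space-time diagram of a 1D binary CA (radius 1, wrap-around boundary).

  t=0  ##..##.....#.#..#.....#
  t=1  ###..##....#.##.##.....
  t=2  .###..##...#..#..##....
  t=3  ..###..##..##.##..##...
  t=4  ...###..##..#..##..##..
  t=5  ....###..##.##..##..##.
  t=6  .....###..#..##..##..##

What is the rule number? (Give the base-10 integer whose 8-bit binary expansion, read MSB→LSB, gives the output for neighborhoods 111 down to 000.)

212

  nb ###: next=#  (t=0,i=0, bit7=1)
  nb ##.: next=#  (t=0,i=1, bit6=1)
  nb #.#: next=.  (t=0,i=12, bit5=0)
  nb #..: next=#  (t=0,i=2, bit4=1)
  nb .##: next=.  (t=0,i=4, bit3=0)
  nb .#.: next=#  (t=0,i=11, bit2=1)
  nb ..#: next=.  (t=0,i=3, bit1=0)
  nb ...: next=.  (t=0,i=7, bit0=0)
  bits 11010100 = 212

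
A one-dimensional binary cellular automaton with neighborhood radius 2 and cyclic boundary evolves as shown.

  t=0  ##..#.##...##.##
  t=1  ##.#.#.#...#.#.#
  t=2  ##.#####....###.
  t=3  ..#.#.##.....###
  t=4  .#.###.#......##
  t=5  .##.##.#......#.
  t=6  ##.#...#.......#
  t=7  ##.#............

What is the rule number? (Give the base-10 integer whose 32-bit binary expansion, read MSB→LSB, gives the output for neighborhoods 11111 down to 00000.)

2017254976

  #####|.  b31=0 t=2,i=5
  ####.|#  b30=1 t=0,i=0
  ###.#|#  b29=1 t=1,i=1
  ###..|#  b28=1 t=0,i=1
  ##.##|#  b27=1 t=0,i=13
  ##.#.|.  b26=0 t=1,i=2
  ##..#|.  b25=0 t=0,i=2
  ##...|.  b24=0 t=0,i=8
  #.###|.  b23=0 t=0,i=14
  #.##.|.  b22=0 t=0,i=6
  #.#.#|#  b21=1 t=1,i=3
  #.#..|#  b20=1 t=1,i=7
  #..##|#  b19=1 t=5,i=0
  #..#.|#  b18=1 t=0,i=3
  #...#|.  b17=0 t=0,i=9
  #....|.  b16=0 t=2,i=9
  .####|#  b15=1 t=0,i=15
  .###.|#  b14=1 t=1,i=0
  .##.#|.  b13=0 t=0,i=12
  .##..|#  b12=1 t=0,i=7
  .#.##|#  b11=1 t=0,i=5
  .#.#.|#  b10=1 t=1,i=4
  .#..#|#  b9=1 t=5,i=15
  .#...|.  b8=0 t=1,i=8
  ..###|.  b7=0 t=2,i=12
  ..##.|#  b6=1 t=0,i=11
  ..#.#|.  b5=0 t=0,i=4
  ..#..|.  b4=0 t=5,i=14
  ...##|.  b3=0 t=0,i=10
  ...#.|.  b2=0 t=1,i=10
  ....#|.  b1=0 t=2,i=10
  .....|.  b0=0 t=3,i=10
  bits 01111000001111001101111001000000 = 2017254976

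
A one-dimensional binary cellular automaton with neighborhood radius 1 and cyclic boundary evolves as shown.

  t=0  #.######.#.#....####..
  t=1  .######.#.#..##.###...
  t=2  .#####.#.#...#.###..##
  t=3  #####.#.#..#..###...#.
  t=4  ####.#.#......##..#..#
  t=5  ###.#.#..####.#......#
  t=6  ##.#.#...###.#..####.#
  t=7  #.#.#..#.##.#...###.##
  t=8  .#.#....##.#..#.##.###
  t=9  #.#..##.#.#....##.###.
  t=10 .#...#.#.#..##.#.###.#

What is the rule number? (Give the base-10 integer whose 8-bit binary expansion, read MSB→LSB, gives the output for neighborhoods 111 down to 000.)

  [7] ### => #  t=0,i=3
  [6] ##. => .  t=0,i=7
  [5] #.# => #  t=0,i=1
  [4] #.. => .  t=0,i=12
  [3] .## => #  t=0,i=2
  [2] .#. => .  t=0,i=0
  [1] ..# => .  t=0,i=15
  [0] ... => #  t=0,i=13
  bits 10101001 = 169

169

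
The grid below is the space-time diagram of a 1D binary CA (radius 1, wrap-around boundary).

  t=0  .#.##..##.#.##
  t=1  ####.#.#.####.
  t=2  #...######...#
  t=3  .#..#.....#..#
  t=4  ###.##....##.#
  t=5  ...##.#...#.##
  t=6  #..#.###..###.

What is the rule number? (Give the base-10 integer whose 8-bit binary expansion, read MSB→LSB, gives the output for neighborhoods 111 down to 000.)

  ### -> .   bit 7 = 0  t=1,i=1
  ##. -> .   bit 6 = 0  t=0,i=4
  #.# -> #   bit 5 = 1  t=0,i=0
  #.. -> #   bit 4 = 1  t=0,i=5
  .## -> #   bit 3 = 1  t=0,i=3
  .#. -> #   bit 2 = 1  t=0,i=1
  ..# -> .   bit 1 = 0  t=0,i=6
  ... -> .   bit 0 = 0  t=2,i=2
  bits 00111100 = 60

60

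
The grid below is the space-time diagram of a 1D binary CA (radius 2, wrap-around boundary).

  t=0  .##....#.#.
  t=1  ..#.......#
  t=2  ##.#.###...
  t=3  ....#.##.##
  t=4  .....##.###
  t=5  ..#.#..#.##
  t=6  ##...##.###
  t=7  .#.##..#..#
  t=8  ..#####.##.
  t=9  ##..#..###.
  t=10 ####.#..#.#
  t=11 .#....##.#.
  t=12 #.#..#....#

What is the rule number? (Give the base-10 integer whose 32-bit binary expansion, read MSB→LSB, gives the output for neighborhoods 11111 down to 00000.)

  ##### -> #   bit 31 = 1  t=6,i=10
  ####. -> .   bit 30 = 0  t=6,i=0
  ###.# -> .   bit 29 = 0  t=8,i=6
  ###.. -> #   bit 28 = 1  t=2,i=7
  ##.## -> #   bit 27 = 1  t=3,i=8
  ##.#. -> .   bit 26 = 0  t=2,i=2
  ##..# -> #   bit 25 = 1  t=5,i=0
  ##... -> .   bit 24 = 0  t=0,i=3
  #.### -> .   bit 23 = 0  t=2,i=5
  #.##. -> #   bit 22 = 1  t=3,i=6
  #.#.# -> .   bit 21 = 0  t=2,i=3
  #.#.. -> .   bit 20 = 0  t=0,i=9
  #..## -> .   bit 19 = 0  t=0,i=0
  #..#. -> #   bit 18 = 1  t=1,i=1
  #...# -> #   bit 17 = 1  t=2,i=9
  #.... -> .   bit 16 = 0  t=0,i=4
  .#### -> .   bit 15 = 0  t=6,i=9
  .###. -> #   bit 14 = 1  t=2,i=6
  .##.# -> .   bit 13 = 0  t=2,i=1
  .##.. -> #   bit 12 = 1  t=0,i=2
  .#.## -> #   bit 11 = 1  t=2,i=4
  .#.#. -> .   bit 10 = 0  t=0,i=8
  .#..# -> #   bit 9 = 1  t=0,i=10
  .#... -> #   bit 8 = 1  t=1,i=3
  ..### -> .   bit 7 = 0  t=8,i=2
  ..##. -> .   bit 6 = 0  t=0,i=1
  ..#.# -> .   bit 5 = 0  t=0,i=7
  ..#.. -> .   bit 4 = 0  t=1,i=2
  ...## -> #   bit 3 = 1  t=2,i=10
  ...#. -> .   bit 2 = 0  t=0,i=6
  ....# -> .   bit 1 = 0  t=0,i=5
  ..... -> #   bit 0 = 1  t=1,i=5
  bits 10011010010001100101101100001001 = 2588302089

2588302089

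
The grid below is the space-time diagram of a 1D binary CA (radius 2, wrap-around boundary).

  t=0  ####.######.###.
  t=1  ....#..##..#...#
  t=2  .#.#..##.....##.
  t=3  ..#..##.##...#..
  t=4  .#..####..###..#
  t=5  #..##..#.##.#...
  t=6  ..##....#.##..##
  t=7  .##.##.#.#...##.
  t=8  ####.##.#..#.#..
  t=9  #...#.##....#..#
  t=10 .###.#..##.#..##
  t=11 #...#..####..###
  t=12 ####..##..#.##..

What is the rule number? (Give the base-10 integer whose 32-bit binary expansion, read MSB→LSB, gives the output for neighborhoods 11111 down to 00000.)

2634755268

  ##### -> #   bit 31 = 1  t=0,i=7
  ####. -> .   bit 30 = 0  t=0,i=2
  ###.# -> .   bit 29 = 0  t=0,i=3
  ###.. -> #   bit 28 = 1  t=4,i=7
  ##.## -> #   bit 27 = 1  t=0,i=4
  ##.#. -> #   bit 26 = 1  t=5,i=11
  ##..# -> .   bit 25 = 0  t=1,i=9
  ##... -> #   bit 24 = 1  t=2,i=8
  #.### -> .   bit 23 = 0  t=0,i=0
  #.##. -> .   bit 22 = 0  t=3,i=8
  #.#.# -> .   bit 21 = 0  t=7,i=7
  #.#.. -> .   bit 20 = 0  t=2,i=3
  #..## -> #   bit 19 = 1  t=1,i=6
  #..#. -> .   bit 18 = 0  t=1,i=10
  #...# -> #   bit 17 = 1  t=1,i=13
  #.... -> #   bit 16 = 1  t=1,i=1
  .#### -> .   bit 15 = 0  t=0,i=1
  .###. -> .   bit 14 = 0  t=0,i=13
  .##.# -> #   bit 13 = 1  t=3,i=6
  .##.. -> .   bit 12 = 0  t=1,i=8
  .#.## -> #   bit 11 = 1  t=5,i=8
  .#.#. -> #   bit 10 = 1  t=2,i=2
  .#..# -> .   bit 9 = 0  t=1,i=5
  .#... -> .   bit 8 = 0  t=1,i=0
  ..### -> #   bit 7 = 1  t=4,i=4
  ..##. -> #   bit 6 = 1  t=1,i=7
  ..#.# -> .   bit 5 = 0  t=2,i=1
  ..#.. -> .   bit 4 = 0  t=1,i=4
  ...## -> .   bit 3 = 0  t=2,i=12
  ...#. -> #   bit 2 = 1  t=1,i=3
  ....# -> .   bit 1 = 0  t=1,i=2
  ..... -> .   bit 0 = 0  t=2,i=10
  bits 10011101000010110010110011000100 = 2634755268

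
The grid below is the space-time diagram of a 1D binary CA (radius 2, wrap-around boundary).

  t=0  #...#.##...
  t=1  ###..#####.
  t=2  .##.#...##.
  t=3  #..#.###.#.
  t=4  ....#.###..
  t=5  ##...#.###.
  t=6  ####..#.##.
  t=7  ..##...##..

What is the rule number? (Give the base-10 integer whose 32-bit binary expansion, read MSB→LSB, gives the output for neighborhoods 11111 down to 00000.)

1967806745

  nb #####: next=.  (t=1,i=7, bit31=0)
  nb ####.: next=#  (t=1,i=8, bit30=1)
  nb ###.#: next=#  (t=1,i=9, bit29=1)
  nb ###..: next=#  (t=1,i=2, bit28=1)
  nb ##.##: next=.  (t=1,i=10, bit27=0)
  nb ##.#.: next=#  (t=2,i=3, bit26=1)
  nb ##..#: next=.  (t=1,i=3, bit25=0)
  nb ##...: next=#  (t=0,i=8, bit24=1)
  nb #.###: next=.  (t=1,i=0, bit23=0)
  nb #.##.: next=#  (t=0,i=6, bit22=1)
  nb #.#.#: next=.  (t=3,i=9, bit21=0)
  nb #.#..: next=.  (t=2,i=4, bit20=0)
  nb #..##: next=#  (t=1,i=4, bit19=1)
  nb #..#.: next=.  (t=3,i=2, bit18=0)
  nb #...#: next=#  (t=0,i=2, bit17=1)
  nb #....: next=.  (t=4,i=10, bit16=0)
  nb .####: next=.  (t=1,i=6, bit15=0)
  nb .###.: next=#  (t=1,i=1, bit14=1)
  nb .##.#: next=.  (t=2,i=2, bit13=0)
  nb .##..: next=#  (t=0,i=7, bit12=1)
  nb .#.##: next=#  (t=0,i=5, bit11=1)
  nb .#.#.: next=.  (t=3,i=10, bit10=0)
  nb .#..#: next=.  (t=3,i=1, bit9=0)
  nb .#...: next=#  (t=0,i=1, bit8=1)
  nb ..###: next=.  (t=1,i=5, bit7=0)
  nb ..##.: next=.  (t=2,i=1, bit6=0)
  nb ..#.#: next=.  (t=0,i=4, bit5=0)
  nb ..#..: next=#  (t=0,i=0, bit4=1)
  nb ...##: next=#  (t=2,i=7, bit3=1)
  nb ...#.: next=.  (t=0,i=3, bit2=0)
  nb ....#: next=.  (t=4,i=2, bit1=0)
  nb .....: next=#  (t=4,i=0, bit0=1)
  bits 01110101010010100101100100011001 = 1967806745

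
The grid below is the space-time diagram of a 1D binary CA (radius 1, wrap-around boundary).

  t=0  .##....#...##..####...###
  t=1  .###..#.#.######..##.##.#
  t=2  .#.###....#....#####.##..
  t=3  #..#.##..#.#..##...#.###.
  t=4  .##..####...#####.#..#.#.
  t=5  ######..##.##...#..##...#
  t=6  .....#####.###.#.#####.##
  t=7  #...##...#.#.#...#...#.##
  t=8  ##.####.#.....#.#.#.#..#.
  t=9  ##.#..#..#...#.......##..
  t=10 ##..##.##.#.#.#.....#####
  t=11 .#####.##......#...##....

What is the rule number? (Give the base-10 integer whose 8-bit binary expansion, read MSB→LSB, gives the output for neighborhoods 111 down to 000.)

90

  nb ###: next=.  (t=0,i=16, bit7=0)
  nb ##.: next=#  (t=0,i=2, bit6=1)
  nb #.#: next=.  (t=0,i=0, bit5=0)
  nb #..: next=#  (t=0,i=3, bit4=1)
  nb .##: next=#  (t=0,i=1, bit3=1)
  nb .#.: next=.  (t=0,i=7, bit2=0)
  nb ..#: next=#  (t=0,i=6, bit1=1)
  nb ...: next=.  (t=0,i=4, bit0=0)
  bits 01011010 = 90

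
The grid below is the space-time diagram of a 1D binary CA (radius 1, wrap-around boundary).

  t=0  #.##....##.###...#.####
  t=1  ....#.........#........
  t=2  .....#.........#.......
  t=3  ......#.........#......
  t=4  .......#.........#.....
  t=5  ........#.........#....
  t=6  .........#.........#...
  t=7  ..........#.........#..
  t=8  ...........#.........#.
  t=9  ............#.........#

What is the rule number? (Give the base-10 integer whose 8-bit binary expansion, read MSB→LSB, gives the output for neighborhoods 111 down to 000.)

  ###|.  b7=0 t=0,i=12
  ##.|.  b6=0 t=0,i=0
  #.#|.  b5=0 t=0,i=1
  #..|#  b4=1 t=0,i=4
  .##|.  b3=0 t=0,i=2
  .#.|.  b2=0 t=0,i=17
  ..#|.  b1=0 t=0,i=7
  ...|.  b0=0 t=0,i=5
  bits 00010000 = 16

16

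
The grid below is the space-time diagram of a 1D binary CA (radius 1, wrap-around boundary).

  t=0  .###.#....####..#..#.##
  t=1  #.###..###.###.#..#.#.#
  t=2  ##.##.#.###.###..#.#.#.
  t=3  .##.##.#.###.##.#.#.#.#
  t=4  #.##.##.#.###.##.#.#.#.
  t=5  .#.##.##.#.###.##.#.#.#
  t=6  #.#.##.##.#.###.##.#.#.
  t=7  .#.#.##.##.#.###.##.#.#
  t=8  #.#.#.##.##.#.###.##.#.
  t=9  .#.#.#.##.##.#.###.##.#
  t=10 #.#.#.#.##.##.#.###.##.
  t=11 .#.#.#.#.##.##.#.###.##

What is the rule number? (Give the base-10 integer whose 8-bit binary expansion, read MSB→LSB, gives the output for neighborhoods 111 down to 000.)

227

  ###|#  b7=1 t=0,i=2
  ##.|#  b6=1 t=0,i=3
  #.#|#  b5=1 t=0,i=0
  #..|.  b4=0 t=0,i=6
  .##|.  b3=0 t=0,i=1
  .#.|.  b2=0 t=0,i=5
  ..#|#  b1=1 t=0,i=9
  ...|#  b0=1 t=0,i=7
  bits 11100011 = 227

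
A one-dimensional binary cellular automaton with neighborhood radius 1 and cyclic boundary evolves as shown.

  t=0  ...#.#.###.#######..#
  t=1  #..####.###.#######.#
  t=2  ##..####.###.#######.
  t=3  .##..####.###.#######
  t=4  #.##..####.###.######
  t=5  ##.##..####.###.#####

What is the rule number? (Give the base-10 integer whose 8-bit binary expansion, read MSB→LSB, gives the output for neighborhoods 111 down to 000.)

244

  ###|#  b7=1 t=0,i=8
  ##.|#  b6=1 t=0,i=9
  #.#|#  b5=1 t=0,i=4
  #..|#  b4=1 t=0,i=0
  .##|.  b3=0 t=0,i=7
  .#.|#  b2=1 t=0,i=3
  ..#|.  b1=0 t=0,i=2
  ...|.  b0=0 t=0,i=1
  bits 11110100 = 244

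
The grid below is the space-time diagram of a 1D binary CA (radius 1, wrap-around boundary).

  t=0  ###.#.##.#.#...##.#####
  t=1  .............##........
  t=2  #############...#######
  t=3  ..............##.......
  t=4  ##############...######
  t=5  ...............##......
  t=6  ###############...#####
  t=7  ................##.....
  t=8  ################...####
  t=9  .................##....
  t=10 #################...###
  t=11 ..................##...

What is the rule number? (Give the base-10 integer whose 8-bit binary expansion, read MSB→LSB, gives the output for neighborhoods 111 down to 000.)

  ###|.  b7=0 t=0,i=0
  ##.|.  b6=0 t=0,i=2
  #.#|.  b5=0 t=0,i=3
  #..|.  b4=0 t=0,i=12
  .##|.  b3=0 t=0,i=6
  .#.|.  b2=0 t=0,i=4
  ..#|#  b1=1 t=0,i=14
  ...|#  b0=1 t=0,i=13
  bits 00000011 = 3

3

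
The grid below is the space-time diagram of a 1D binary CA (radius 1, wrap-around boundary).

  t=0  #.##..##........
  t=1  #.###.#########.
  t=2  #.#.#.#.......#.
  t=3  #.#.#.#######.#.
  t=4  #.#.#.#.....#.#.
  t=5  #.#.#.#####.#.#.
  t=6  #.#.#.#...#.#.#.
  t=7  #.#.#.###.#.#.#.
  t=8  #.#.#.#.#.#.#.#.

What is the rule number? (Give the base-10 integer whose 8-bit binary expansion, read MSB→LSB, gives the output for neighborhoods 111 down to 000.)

93

  [7] ### => .  t=1,i=3
  [6] ##. => #  t=0,i=3
  [5] #.# => .  t=0,i=1
  [4] #.. => #  t=0,i=4
  [3] .## => #  t=0,i=2
  [2] .#. => #  t=0,i=0
  [1] ..# => .  t=0,i=5
  [0] ... => #  t=0,i=9
  bits 01011101 = 93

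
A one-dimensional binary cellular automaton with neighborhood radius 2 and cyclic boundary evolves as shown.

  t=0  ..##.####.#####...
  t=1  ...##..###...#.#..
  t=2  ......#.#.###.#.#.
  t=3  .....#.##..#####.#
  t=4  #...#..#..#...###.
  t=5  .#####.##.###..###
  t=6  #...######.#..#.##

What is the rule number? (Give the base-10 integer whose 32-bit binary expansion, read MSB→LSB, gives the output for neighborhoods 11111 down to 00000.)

1835689748

  [31] ##### => .  t=0,i=12
  [30] ####. => #  t=0,i=7
  [29] ###.# => #  t=0,i=8
  [28] ###.. => .  t=0,i=14
  [27] ##.## => #  t=0,i=4
  [26] ##.#. => #  t=2,i=13
  [25] ##..# => .  t=1,i=5
  [24] ##... => #  t=0,i=15
  [23] #.### => .  t=0,i=5
  [22] #.##. => #  t=3,i=7
  [21] #.#.# => #  t=2,i=8
  [20] #.#.. => .  t=1,i=15
  [19] #..## => #  t=1,i=6
  [18] #..#. => .  t=4,i=6
  [17] #...# => #  t=1,i=11
  [16] #.... => .  t=0,i=16
  [15] .#### => .  t=0,i=6
  [14] .###. => #  t=1,i=8
  [13] .##.# => #  t=0,i=3
  [12] .##.. => .  t=1,i=4
  [11] .#.## => .  t=2,i=9
  [10] .#.#. => #  t=1,i=14
  [9] .#..# => #  t=4,i=5
  [8] .#... => #  t=1,i=16
  [7] ..### => .  t=1,i=7
  [6] ..##. => .  t=0,i=2
  [5] ..#.# => .  t=1,i=13
  [4] ..#.. => #  t=4,i=4
  [3] ...## => .  t=0,i=1
  [2] ...#. => #  t=1,i=12
  [1] ....# => .  t=0,i=0
  [0] ..... => .  t=0,i=17
  bits 01101101011010100110011100010100 = 1835689748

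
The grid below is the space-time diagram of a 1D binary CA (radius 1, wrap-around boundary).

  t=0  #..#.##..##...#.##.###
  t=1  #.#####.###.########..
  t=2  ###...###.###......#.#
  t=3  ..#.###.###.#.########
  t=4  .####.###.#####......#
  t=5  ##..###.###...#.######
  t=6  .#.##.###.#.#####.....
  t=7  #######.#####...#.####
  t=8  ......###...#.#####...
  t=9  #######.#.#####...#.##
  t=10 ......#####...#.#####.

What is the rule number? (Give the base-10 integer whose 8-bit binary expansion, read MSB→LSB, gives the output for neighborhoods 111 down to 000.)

  nb ###: next=.  (t=0,i=20, bit7=0)
  nb ##.: next=#  (t=0,i=0, bit6=1)
  nb #.#: next=#  (t=0,i=4, bit5=1)
  nb #..: next=.  (t=0,i=1, bit4=0)
  nb .##: next=#  (t=0,i=5, bit3=1)
  nb .#.: next=#  (t=0,i=3, bit2=1)
  nb ..#: next=#  (t=0,i=2, bit1=1)
  nb ...: next=#  (t=0,i=12, bit0=1)
  bits 01101111 = 111

111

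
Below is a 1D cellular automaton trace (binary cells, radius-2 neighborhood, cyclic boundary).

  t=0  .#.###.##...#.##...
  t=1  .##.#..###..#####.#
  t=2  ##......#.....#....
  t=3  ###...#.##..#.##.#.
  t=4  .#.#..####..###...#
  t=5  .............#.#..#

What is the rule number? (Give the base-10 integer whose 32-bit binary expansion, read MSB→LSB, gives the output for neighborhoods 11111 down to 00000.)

2168478066

  nb #####: next=#  (t=1,i=14, bit31=1)
  nb ####.: next=.  (t=1,i=15, bit30=0)
  nb ###.#: next=.  (t=0,i=5, bit29=0)
  nb ###..: next=.  (t=1,i=9, bit28=0)
  nb ##.##: next=.  (t=0,i=6, bit27=0)
  nb ##.#.: next=.  (t=1,i=3, bit26=0)
  nb ##..#: next=.  (t=1,i=10, bit25=0)
  nb ##...: next=#  (t=0,i=9, bit24=1)
  nb #.###: next=.  (t=0,i=3, bit23=0)
  nb #.##.: next=#  (t=0,i=7, bit22=1)
  nb #.#.#: next=.  (t=1,i=18, bit21=0)
  nb #.#..: next=.  (t=1,i=4, bit20=0)
  nb #..##: next=.  (t=1,i=6, bit19=0)
  nb #..#.: next=.  (t=3,i=11, bit18=0)
  nb #...#: next=.  (t=0,i=10, bit17=0)
  nb #....: next=.  (t=0,i=17, bit16=0)
  nb .####: next=.  (t=1,i=13, bit15=0)
  nb .###.: next=#  (t=0,i=4, bit14=1)
  nb .##.#: next=.  (t=1,i=2, bit13=0)
  nb .##..: next=#  (t=0,i=8, bit12=1)
  nb .#.##: next=#  (t=0,i=2, bit11=1)
  nb .#.#.: next=.  (t=4,i=0, bit10=0)
  nb .#..#: next=.  (t=1,i=5, bit9=0)
  nb .#...: next=#  (t=2,i=9, bit8=1)
  nb ..###: next=.  (t=1,i=7, bit7=0)
  nb ..##.: next=#  (t=2,i=0, bit6=1)
  nb ..#.#: next=#  (t=0,i=1, bit5=1)
  nb ..#..: next=#  (t=2,i=8, bit4=1)
  nb ...##: next=.  (t=2,i=18, bit3=0)
  nb ...#.: next=.  (t=0,i=0, bit2=0)
  nb ....#: next=#  (t=0,i=18, bit1=1)
  nb .....: next=.  (t=2,i=4, bit0=0)
  bits 10000001010000000101100101110010 = 2168478066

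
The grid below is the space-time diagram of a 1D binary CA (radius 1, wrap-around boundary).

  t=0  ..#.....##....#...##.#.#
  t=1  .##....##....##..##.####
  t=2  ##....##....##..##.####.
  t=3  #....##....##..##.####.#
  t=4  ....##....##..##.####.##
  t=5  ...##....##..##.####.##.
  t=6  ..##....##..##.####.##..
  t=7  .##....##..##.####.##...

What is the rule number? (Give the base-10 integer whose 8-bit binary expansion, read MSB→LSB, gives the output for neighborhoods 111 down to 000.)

  nb ###: next=#  (t=1,i=21, bit7=1)
  nb ##.: next=.  (t=0,i=9, bit6=0)
  nb #.#: next=#  (t=0,i=20, bit5=1)
  nb #..: next=.  (t=0,i=0, bit4=0)
  nb .##: next=#  (t=0,i=8, bit3=1)
  nb .#.: next=#  (t=0,i=2, bit2=1)
  nb ..#: next=#  (t=0,i=1, bit1=1)
  nb ...: next=.  (t=0,i=4, bit0=0)
  bits 10101110 = 174

174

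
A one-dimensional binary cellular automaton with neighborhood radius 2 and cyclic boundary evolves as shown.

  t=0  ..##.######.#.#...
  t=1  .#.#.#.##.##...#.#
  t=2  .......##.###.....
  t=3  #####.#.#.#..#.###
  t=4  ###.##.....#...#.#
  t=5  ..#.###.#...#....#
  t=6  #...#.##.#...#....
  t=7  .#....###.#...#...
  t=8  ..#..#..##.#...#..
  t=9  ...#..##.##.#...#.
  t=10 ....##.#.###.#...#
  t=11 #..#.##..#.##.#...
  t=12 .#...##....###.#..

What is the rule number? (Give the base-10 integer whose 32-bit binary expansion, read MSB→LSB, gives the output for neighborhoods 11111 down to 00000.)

2781360905

  #####|#  b31=1 t=0,i=7
  ####.|.  b30=0 t=0,i=9
  ###.#|#  b29=1 t=0,i=10
  ###..|.  b28=0 t=2,i=12
  ##.##|.  b27=0 t=0,i=4
  ##.#.|#  b26=1 t=0,i=11
  ##..#|.  b25=0 t=11,i=7
  ##...|#  b24=1 t=1,i=12
  #.###|#  b23=1 t=0,i=5
  #.##.|#  b22=1 t=1,i=7
  #.#.#|.  b21=0 t=0,i=12
  #.#..|.  b20=0 t=0,i=14
  #..##|#  b19=1 t=8,i=7
  #..#.|.  b18=0 t=3,i=12
  #...#|.  b17=0 t=1,i=13
  #....|.  b16=0 t=0,i=16
  .####|.  b15=0 t=0,i=6
  .###.|.  b14=0 t=2,i=11
  .##.#|#  b13=1 t=0,i=3
  .##..|#  b12=1 t=1,i=11
  .#.##|.  b11=0 t=1,i=6
  .#.#.|.  b10=0 t=0,i=13
  .#..#|#  b9=1 t=3,i=11
  .#...|#  b8=1 t=0,i=15
  ..###|.  b7=0 t=7,i=6
  ..##.|.  b6=0 t=0,i=2
  ..#.#|.  b5=0 t=1,i=15
  ..#..|.  b4=0 t=4,i=11
  ...##|#  b3=1 t=0,i=1
  ...#.|.  b2=0 t=1,i=14
  ....#|.  b1=0 t=0,i=0
  .....|#  b0=1 t=0,i=17
  bits 10100101110010000011001100001001 = 2781360905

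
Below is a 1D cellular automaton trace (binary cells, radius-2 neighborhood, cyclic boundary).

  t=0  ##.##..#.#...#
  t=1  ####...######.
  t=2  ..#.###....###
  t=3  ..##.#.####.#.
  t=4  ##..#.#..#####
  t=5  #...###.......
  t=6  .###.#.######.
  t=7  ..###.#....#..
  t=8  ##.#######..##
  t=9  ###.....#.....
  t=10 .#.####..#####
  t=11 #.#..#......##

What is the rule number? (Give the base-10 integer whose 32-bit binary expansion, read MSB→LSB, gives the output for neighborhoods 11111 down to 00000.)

1834175787

  nb #####: next=.  (t=1,i=9, bit31=0)
  nb ####.: next=#  (t=1,i=2, bit30=1)
  nb ###.#: next=#  (t=0,i=1, bit29=1)
  nb ###..: next=.  (t=1,i=3, bit28=0)
  nb ##.##: next=#  (t=0,i=2, bit27=1)
  nb ##.#.: next=#  (t=3,i=4, bit26=1)
  nb ##..#: next=.  (t=0,i=5, bit25=0)
  nb ##...: next=#  (t=1,i=4, bit24=1)
  nb #.###: next=.  (t=1,i=0, bit23=0)
  nb #.##.: next=#  (t=0,i=3, bit22=1)
  nb #.#.#: next=.  (t=3,i=5, bit21=0)
  nb #.#..: next=#  (t=0,i=9, bit20=1)
  nb #..##: next=.  (t=4,i=8, bit19=0)
  nb #..#.: next=.  (t=0,i=6, bit18=0)
  nb #...#: next=#  (t=0,i=11, bit17=1)
  nb #....: next=#  (t=2,i=8, bit16=1)
  nb .####: next=.  (t=1,i=1, bit15=0)
  nb .###.: next=#  (t=0,i=0, bit14=1)
  nb .##.#: next=.  (t=3,i=3, bit13=0)
  nb .##..: next=.  (t=0,i=4, bit12=0)
  nb .#.##: next=#  (t=2,i=3, bit11=1)
  nb .#.#.: next=#  (t=0,i=8, bit10=1)
  nb .#..#: next=.  (t=4,i=7, bit9=0)
  nb .#...: next=#  (t=0,i=10, bit8=1)
  nb ..###: next=.  (t=0,i=13, bit7=0)
  nb ..##.: next=.  (t=3,i=2, bit6=0)
  nb ..#.#: next=#  (t=0,i=7, bit5=1)
  nb ..#..: next=.  (t=5,i=0, bit4=0)
  nb ...##: next=#  (t=0,i=12, bit3=1)
  nb ...#.: next=.  (t=5,i=13, bit2=0)
  nb ....#: next=#  (t=2,i=9, bit1=1)
  nb .....: next=#  (t=5,i=9, bit0=1)
  bits 01101101010100110100110100101011 = 1834175787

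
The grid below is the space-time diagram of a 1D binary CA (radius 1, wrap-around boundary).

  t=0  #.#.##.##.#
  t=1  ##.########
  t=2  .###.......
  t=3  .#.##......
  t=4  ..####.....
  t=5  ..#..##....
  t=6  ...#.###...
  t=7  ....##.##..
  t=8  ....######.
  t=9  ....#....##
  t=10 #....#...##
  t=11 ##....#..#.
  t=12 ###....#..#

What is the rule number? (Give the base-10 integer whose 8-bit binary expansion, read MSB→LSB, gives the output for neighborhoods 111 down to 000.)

120

  ### -> .   bit 7 = 0  t=1,i=0
  ##. -> #   bit 6 = 1  t=0,i=0
  #.# -> #   bit 5 = 1  t=0,i=1
  #.. -> #   bit 4 = 1  t=2,i=4
  .## -> #   bit 3 = 1  t=0,i=4
  .#. -> .   bit 2 = 0  t=0,i=2
  ..# -> .   bit 1 = 0  t=2,i=0
  ... -> .   bit 0 = 0  t=2,i=5
  bits 01111000 = 120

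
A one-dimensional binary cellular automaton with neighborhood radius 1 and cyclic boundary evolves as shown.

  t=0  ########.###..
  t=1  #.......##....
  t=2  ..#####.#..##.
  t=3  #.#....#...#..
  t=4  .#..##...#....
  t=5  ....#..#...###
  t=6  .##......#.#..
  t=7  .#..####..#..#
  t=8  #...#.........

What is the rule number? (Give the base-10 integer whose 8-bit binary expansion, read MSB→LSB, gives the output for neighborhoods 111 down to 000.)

  ###|.  b7=0 t=0,i=1
  ##.|.  b6=0 t=0,i=7
  #.#|#  b5=1 t=0,i=8
  #..|.  b4=0 t=0,i=12
  .##|#  b3=1 t=0,i=0
  .#.|.  b2=0 t=1,i=0
  ..#|.  b1=0 t=0,i=13
  ...|#  b0=1 t=1,i=2
  bits 00101001 = 41

41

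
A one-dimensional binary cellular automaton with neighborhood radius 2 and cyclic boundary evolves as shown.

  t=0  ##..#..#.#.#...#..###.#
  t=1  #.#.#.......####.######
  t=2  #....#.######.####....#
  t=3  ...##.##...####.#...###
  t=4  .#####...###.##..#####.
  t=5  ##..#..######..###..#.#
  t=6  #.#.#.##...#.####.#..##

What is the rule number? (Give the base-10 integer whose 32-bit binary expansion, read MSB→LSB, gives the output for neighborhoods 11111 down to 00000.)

  nb #####: next=.  (t=1,i=19, bit31=0)
  nb ####.: next=#  (t=1,i=14, bit30=1)
  nb ###.#: next=#  (t=0,i=20, bit29=1)
  nb ###..: next=.  (t=0,i=1, bit28=0)
  nb ##.##: next=#  (t=0,i=21, bit27=1)
  nb ##.#.: next=.  (t=1,i=1, bit26=0)
  nb ##..#: next=#  (t=0,i=2, bit25=1)
  nb ##...: next=.  (t=2,i=1, bit24=0)
  nb #.###: next=#  (t=0,i=22, bit23=1)
  nb #.##.: next=.  (t=3,i=6, bit22=0)
  nb #.#.#: next=.  (t=0,i=9, bit21=0)
  nb #.#..: next=.  (t=0,i=11, bit20=0)
  nb #..##: next=#  (t=0,i=17, bit19=1)
  nb #..#.: next=.  (t=0,i=3, bit18=0)
  nb #...#: next=#  (t=0,i=13, bit17=1)
  nb #....: next=.  (t=1,i=6, bit16=0)
  nb .####: next=.  (t=1,i=13, bit15=0)
  nb .###.: next=#  (t=0,i=0, bit14=1)
  nb .##.#: next=#  (t=3,i=4, bit13=1)
  nb .##..: next=.  (t=2,i=0, bit12=0)
  nb .#.##: next=#  (t=2,i=6, bit11=1)
  nb .#.#.: next=.  (t=0,i=8, bit10=0)
  nb .#..#: next=.  (t=0,i=5, bit9=0)
  nb .#...: next=#  (t=0,i=12, bit8=1)
  nb ..###: next=#  (t=0,i=18, bit7=1)
  nb ..##.: next=#  (t=2,i=22, bit6=1)
  nb ..#.#: next=.  (t=0,i=7, bit5=0)
  nb ..#..: next=#  (t=0,i=4, bit4=1)
  nb ...##: next=#  (t=1,i=11, bit3=1)
  nb ...#.: next=#  (t=0,i=14, bit2=1)
  nb ....#: next=#  (t=1,i=10, bit1=1)
  nb .....: next=#  (t=1,i=7, bit0=1)
  bits 01101010100010100110100111011111 = 1787455967

1787455967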